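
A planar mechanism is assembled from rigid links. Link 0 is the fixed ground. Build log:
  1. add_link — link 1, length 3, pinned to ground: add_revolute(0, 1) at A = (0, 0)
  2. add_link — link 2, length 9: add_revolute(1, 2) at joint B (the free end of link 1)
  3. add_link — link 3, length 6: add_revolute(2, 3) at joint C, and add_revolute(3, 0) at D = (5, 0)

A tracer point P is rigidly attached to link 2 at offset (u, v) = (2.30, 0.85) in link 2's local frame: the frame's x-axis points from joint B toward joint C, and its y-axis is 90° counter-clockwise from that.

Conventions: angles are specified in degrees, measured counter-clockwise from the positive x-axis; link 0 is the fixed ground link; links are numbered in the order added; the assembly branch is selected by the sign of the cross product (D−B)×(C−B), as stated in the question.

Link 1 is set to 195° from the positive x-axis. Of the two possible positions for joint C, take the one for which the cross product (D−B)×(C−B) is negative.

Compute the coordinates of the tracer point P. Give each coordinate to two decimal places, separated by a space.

A=(0,0), D=(5.00,0)
B = A + 3.00·(cos195°, sin195°) = (-2.8978, -0.7765)
|BD| = 7.9359
circle(B,9.00) ∩ circle(D,6.00): a=6.8032, h=5.8921
  candidates: C₊=(3.2962,5.7530) cross=46.759; C₋=(4.4492,-5.9747) cross=-46.759
  branch - wants cross < 0 → take C=(4.4492,-5.9747) (cross=-46.759)
ex = (C−B)/|BC| = (0.8163,-0.5776); ey = (0.5776,0.8163)
P = B + 2.30·ex + 0.85·ey = (-0.5293,-1.4110)

-0.53 -1.41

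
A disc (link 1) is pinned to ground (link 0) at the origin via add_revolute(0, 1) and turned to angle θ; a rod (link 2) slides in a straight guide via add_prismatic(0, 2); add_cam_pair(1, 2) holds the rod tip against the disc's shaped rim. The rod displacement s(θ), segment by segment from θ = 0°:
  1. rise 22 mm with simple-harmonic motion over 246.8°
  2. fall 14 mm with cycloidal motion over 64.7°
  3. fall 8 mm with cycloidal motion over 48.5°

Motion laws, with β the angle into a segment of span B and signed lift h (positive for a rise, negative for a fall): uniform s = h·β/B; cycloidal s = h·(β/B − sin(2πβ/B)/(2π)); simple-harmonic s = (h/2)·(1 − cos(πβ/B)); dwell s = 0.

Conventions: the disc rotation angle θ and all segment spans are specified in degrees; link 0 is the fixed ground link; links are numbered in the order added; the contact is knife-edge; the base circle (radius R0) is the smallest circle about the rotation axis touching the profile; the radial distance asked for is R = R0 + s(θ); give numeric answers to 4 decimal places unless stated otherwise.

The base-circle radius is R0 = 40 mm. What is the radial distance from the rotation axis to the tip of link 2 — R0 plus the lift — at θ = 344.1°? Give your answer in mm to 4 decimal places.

segment 1 (0° to 246.8°, simple-harmonic, h = 22) is passed completely: s = 0.0000 + (22) = 22.0000
segment 2 (246.8° to 311.5°, cycloidal, h = -14) is passed completely: s = 22.0000 + (-14) = 8.0000
θ = 344.1° falls in segment 3 (311.5° to 360°, cycloidal, h = -8): β = 344.1 − 311.5 = 32.6°, B = 48.5°; Δs = -8·(0.6722 − sin(2π·0.6722)/(2π)) = -6.5013; s = 8.0000 − 6.5013 = 1.4987
R = R0 + s = 40 + 1.4987 = 41.4987

41.4987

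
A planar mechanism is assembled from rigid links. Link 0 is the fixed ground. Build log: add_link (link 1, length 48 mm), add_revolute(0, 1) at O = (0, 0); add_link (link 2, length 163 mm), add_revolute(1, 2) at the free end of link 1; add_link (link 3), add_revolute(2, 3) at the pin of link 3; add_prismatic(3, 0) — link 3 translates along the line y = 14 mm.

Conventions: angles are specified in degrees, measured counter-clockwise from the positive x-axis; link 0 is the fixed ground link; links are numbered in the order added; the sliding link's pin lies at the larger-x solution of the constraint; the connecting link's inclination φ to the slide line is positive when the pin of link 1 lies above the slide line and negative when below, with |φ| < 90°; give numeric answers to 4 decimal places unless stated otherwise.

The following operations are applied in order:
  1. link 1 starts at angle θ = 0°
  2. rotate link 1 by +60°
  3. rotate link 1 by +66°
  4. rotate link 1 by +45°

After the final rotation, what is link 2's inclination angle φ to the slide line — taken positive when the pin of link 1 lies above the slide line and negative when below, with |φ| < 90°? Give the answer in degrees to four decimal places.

geometry: r = 48 mm, L = 163 mm, e = 14 mm; θ starts at 0°
rotate link 1 by +60°: θ ← 0° +60° = 60°
rotate link 1 by +66°: θ ← 60° +66° = 126°
rotate link 1 by +45°: θ ← 126° +45° = 171°
h = r sin θ − e = 7.508854 − 14 = -6.491146
sin φ = h / L = -6.491146 / 163 = -0.03982298
φ = arcsin(-0.03982298) = -2.282292°

-2.2823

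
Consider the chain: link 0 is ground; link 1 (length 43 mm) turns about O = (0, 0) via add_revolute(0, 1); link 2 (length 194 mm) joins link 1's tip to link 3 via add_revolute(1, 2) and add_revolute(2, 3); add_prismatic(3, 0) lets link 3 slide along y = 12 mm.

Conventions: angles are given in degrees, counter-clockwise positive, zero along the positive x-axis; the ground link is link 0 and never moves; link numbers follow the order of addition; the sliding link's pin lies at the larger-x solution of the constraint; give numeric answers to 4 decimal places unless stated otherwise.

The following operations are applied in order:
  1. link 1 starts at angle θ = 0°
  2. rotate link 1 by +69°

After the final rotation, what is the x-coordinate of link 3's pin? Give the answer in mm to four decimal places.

geometry: r = 43 mm, L = 194 mm, e = 12 mm; θ starts at 0°
rotate link 1 by +69°: θ ← 0° +69° = 69°
crank pin P = (r cos θ, r sin θ) = (15.409822, 40.143958)
h = r sin θ − e = 40.143958 − 12 = 28.143958
x = r cos θ + √(L² − h²) = 15.409822 + 191.947695 = 207.357517

207.3575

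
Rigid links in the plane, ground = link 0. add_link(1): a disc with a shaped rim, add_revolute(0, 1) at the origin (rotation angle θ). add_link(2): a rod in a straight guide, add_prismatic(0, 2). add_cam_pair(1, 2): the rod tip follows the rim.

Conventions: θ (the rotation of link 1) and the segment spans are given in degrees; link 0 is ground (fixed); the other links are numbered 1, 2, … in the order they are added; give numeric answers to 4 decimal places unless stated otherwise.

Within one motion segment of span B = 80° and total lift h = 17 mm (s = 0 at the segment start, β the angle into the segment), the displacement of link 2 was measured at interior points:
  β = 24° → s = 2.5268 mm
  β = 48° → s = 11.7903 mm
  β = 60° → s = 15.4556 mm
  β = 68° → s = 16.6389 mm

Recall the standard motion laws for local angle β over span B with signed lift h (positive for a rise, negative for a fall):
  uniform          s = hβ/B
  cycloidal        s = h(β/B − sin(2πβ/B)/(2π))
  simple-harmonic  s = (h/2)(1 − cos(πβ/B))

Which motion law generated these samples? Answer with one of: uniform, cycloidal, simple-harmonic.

candidates at β/B = r: uniform s = h·r (linear in β); cycloidal s = h·(r − sin(2πr)/(2π)); simple-harmonic s = (h/2)(1 − cos(πr))
β=24°: printed 2.5268 | uniform 5.1000, cycloidal 2.5268, simple-harmonic 3.5038
β=48°: printed 11.7903 | uniform 10.2000, cycloidal 11.7903, simple-harmonic 11.1266
β=60°: printed 15.4556 | uniform 12.7500, cycloidal 15.4556, simple-harmonic 14.5104
β=68°: printed 16.6389 | uniform 14.4500, cycloidal 16.6389, simple-harmonic 16.0736
only one law matches every sample → cycloidal

cycloidal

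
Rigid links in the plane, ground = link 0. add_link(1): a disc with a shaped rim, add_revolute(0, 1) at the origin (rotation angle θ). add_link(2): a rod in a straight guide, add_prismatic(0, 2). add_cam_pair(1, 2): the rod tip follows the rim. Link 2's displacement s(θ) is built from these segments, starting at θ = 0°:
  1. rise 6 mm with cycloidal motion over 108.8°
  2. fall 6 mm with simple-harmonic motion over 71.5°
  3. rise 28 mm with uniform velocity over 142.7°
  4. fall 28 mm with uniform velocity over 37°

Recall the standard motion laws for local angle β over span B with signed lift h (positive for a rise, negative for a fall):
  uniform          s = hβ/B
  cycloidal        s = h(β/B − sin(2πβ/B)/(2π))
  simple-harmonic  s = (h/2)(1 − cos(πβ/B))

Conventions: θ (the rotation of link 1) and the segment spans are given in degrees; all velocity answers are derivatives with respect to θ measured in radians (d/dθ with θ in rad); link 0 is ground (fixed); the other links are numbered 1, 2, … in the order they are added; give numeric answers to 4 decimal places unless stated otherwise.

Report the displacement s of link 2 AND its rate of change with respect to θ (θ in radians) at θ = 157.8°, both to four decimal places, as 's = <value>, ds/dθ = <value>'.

segment 1 (0° to 108.8°, cycloidal, h = 6) is passed completely: s = 0.0000 + (6) = 6.0000
θ = 157.8° falls in segment 2 (108.8° to 180.3°, simple-harmonic, h = -6): β = 157.8 − 108.8 = 49°, B = 71.5°; Δs = -6/2·(1 − cos(π·0.6853)) = -4.6495; s = 6.0000 − 4.6495 = 1.3505
velocity in seg [108.8°–180.3°] (simple-harmonic), θ in radians: β = 49° = 0.8552 rad, B = 71.5° = 1.2479 rad; ds/dθ = (πh/(2B)) sin(πβ/B) = (π·(-6)/(2·1.2479)) sin(π·0.6853) = -6.308289 mm/rad

s = 1.3505, ds/dθ = -6.3083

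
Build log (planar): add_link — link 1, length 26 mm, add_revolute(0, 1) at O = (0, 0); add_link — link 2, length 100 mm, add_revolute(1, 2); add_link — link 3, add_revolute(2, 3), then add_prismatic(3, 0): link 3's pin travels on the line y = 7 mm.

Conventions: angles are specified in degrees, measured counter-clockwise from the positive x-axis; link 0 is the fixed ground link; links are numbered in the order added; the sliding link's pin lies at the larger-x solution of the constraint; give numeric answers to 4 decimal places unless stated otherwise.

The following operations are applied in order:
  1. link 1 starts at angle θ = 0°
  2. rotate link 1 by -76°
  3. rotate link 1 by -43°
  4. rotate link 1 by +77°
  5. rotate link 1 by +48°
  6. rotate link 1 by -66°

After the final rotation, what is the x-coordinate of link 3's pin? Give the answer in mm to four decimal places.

geometry: r = 26 mm, L = 100 mm, e = 7 mm; θ starts at 0°
rotate link 1 by -76°: θ ← 0° -76° = -76°
rotate link 1 by -43°: θ ← -76° -43° = -119°
rotate link 1 by +77°: θ ← -119° +77° = -42°
rotate link 1 by +48°: θ ← -42° +48° = 6°
rotate link 1 by -66°: θ ← 6° -66° = -60°
crank pin P = (r cos θ, r sin θ) = (13.000000, -22.516660)
h = r sin θ − e = -22.516660 − 7 = -29.516660
x = r cos θ + √(L² − h²) = 13.000000 + 95.544580 = 108.544580

108.5446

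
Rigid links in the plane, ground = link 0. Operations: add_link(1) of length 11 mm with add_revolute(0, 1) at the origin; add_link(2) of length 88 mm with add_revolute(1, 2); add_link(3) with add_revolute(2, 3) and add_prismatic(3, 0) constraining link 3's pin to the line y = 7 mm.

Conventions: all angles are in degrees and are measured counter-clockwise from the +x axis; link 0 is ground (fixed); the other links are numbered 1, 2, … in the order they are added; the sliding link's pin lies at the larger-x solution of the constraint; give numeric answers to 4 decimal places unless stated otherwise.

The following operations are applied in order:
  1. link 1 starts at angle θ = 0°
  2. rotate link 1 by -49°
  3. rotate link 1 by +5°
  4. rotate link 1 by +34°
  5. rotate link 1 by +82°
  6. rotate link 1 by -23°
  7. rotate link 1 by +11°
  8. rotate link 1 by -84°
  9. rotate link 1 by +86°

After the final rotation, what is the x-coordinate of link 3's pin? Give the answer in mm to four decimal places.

geometry: r = 11 mm, L = 88 mm, e = 7 mm; θ starts at 0°
rotate link 1 by -49°: θ ← 0° -49° = -49°
rotate link 1 by +5°: θ ← -49° +5° = -44°
rotate link 1 by +34°: θ ← -44° +34° = -10°
rotate link 1 by +82°: θ ← -10° +82° = 72°
rotate link 1 by -23°: θ ← 72° -23° = 49°
rotate link 1 by +11°: θ ← 49° +11° = 60°
rotate link 1 by -84°: θ ← 60° -84° = -24°
rotate link 1 by +86°: θ ← -24° +86° = 62°
crank pin P = (r cos θ, r sin θ) = (5.164187, 9.712424)
h = r sin θ − e = 9.712424 − 7 = 2.712424
x = r cos θ + √(L² − h²) = 5.164187 + 87.958188 = 93.122375

93.1224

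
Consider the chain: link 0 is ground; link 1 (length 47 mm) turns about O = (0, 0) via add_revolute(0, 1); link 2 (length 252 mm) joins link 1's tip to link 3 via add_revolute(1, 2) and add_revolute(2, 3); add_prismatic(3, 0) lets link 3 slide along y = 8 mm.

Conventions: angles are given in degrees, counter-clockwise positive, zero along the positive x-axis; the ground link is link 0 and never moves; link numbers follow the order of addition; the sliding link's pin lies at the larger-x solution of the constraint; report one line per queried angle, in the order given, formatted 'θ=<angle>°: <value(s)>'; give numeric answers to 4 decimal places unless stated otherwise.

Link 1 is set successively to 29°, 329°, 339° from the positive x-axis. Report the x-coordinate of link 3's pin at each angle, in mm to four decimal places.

geometry: r = 47 mm, L = 252 mm, e = 8 mm
θ=29°: crank pin P = (r cos θ, r sin θ) = (41.107126, 22.786052)
θ=29°: h = r sin θ − e = 22.786052 − 8 = 14.786052
θ=29°: x = r cos θ + √(L² − h²) = 41.107126 + 251.565842 = 292.672968
θ=329°: crank pin P = (r cos θ, r sin θ) = (40.286863, -24.206790)
θ=329°: h = r sin θ − e = -24.206790 − 8 = -32.206790
θ=329°: x = r cos θ + √(L² − h²) = 40.286863 + 249.933437 = 290.220300
θ=339°: crank pin P = (r cos θ, r sin θ) = (43.878280, -16.843294)
θ=339°: h = r sin θ − e = -16.843294 − 8 = -24.843294
θ=339°: x = r cos θ + √(L² − h²) = 43.878280 + 250.772428 = 294.650708

θ=29°: 292.6730
θ=329°: 290.2203
θ=339°: 294.6507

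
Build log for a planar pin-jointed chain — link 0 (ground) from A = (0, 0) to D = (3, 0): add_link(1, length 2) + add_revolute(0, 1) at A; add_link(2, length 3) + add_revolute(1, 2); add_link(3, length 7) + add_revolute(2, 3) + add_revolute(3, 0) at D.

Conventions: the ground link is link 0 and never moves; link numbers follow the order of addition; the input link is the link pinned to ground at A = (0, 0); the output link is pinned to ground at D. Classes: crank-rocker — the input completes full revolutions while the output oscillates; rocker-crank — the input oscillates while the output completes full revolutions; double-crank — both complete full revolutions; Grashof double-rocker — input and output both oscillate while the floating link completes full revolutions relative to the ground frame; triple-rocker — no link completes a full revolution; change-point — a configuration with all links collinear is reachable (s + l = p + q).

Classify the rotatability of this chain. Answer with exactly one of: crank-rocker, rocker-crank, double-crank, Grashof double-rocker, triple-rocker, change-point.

lengths: ground=3, input=2, coupler=3, output=7
sorted: s=2 (shortest), l=7 (longest), p+q=6
s + l = 9 vs p + q = 6
s + l > p + q → non-Grashof → no link fully rotates → triple-rocker

triple-rocker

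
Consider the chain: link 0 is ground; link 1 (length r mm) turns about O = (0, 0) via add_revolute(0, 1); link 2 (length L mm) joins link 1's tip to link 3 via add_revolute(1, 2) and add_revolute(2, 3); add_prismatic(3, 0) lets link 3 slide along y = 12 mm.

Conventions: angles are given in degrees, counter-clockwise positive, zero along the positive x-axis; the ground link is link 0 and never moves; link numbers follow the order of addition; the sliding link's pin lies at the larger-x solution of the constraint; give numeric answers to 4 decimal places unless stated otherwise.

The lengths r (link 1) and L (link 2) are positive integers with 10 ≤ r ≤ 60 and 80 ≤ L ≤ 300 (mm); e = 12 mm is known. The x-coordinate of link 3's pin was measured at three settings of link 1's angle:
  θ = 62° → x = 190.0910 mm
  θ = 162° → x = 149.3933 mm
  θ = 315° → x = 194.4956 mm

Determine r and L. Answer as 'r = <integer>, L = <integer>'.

constraint per measurement: (x − r cos θ)² + (r sin θ − e)² = L²
subtracting the θ₁ and θ₂ equations cancels the r² and L² terms:
r = (x₁² − x₂²) / (2[(x₁cos θ₁ + e sin θ₁) − (x₂cos θ₂ + e sin θ₂)]) = 29.0000 → r = 29
L² = (x₁ − r cos θ₁)² + (r sin θ₁ − e)² = 31329.0023 → L = 177.0000 → L = 177
check at θ₃=315°: x = 194.4956 (printed 194.4956) ✓

r = 29, L = 177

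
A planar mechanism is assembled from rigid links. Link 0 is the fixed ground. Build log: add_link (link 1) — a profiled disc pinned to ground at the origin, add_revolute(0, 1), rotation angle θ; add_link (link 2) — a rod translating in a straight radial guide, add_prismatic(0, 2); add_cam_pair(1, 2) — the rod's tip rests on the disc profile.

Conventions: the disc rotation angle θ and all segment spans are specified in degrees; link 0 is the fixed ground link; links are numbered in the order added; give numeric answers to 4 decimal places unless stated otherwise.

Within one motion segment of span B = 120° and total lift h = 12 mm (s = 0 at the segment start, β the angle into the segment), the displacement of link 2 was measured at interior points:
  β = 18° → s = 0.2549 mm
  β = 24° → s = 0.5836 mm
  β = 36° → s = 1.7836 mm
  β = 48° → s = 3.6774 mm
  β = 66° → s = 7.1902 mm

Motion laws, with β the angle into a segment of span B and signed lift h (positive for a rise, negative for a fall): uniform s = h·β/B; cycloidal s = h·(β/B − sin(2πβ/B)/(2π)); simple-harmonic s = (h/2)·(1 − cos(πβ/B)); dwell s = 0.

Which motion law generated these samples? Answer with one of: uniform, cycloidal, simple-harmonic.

candidates at β/B = r: uniform s = h·r (linear in β); cycloidal s = h·(r − sin(2πr)/(2π)); simple-harmonic s = (h/2)(1 − cos(πr))
β=18°: printed 0.2549 | uniform 1.8000, cycloidal 0.2549, simple-harmonic 0.6540
β=24°: printed 0.5836 | uniform 2.4000, cycloidal 0.5836, simple-harmonic 1.1459
β=36°: printed 1.7836 | uniform 3.6000, cycloidal 1.7836, simple-harmonic 2.4733
β=48°: printed 3.6774 | uniform 4.8000, cycloidal 3.6774, simple-harmonic 4.1459
β=66°: printed 7.1902 | uniform 6.6000, cycloidal 7.1902, simple-harmonic 6.9386
only one law matches every sample → cycloidal

cycloidal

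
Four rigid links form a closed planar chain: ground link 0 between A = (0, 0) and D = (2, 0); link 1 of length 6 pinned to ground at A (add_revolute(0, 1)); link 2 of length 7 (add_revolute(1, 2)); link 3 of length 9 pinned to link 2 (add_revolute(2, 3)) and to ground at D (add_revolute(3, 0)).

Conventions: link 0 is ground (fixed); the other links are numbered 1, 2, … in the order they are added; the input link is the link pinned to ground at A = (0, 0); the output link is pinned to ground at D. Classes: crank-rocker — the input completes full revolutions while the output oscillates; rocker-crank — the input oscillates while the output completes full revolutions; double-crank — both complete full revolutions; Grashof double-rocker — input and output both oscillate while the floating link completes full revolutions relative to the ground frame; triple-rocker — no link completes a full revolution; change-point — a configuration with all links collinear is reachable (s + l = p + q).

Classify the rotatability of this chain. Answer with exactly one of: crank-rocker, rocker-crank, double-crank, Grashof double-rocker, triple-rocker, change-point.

lengths: ground=2, input=6, coupler=7, output=9
sorted: s=2 (shortest), l=9 (longest), p+q=13
s + l = 11 vs p + q = 13
s + l < p + q (Grashof) with shortest = ground link → double-crank

double-crank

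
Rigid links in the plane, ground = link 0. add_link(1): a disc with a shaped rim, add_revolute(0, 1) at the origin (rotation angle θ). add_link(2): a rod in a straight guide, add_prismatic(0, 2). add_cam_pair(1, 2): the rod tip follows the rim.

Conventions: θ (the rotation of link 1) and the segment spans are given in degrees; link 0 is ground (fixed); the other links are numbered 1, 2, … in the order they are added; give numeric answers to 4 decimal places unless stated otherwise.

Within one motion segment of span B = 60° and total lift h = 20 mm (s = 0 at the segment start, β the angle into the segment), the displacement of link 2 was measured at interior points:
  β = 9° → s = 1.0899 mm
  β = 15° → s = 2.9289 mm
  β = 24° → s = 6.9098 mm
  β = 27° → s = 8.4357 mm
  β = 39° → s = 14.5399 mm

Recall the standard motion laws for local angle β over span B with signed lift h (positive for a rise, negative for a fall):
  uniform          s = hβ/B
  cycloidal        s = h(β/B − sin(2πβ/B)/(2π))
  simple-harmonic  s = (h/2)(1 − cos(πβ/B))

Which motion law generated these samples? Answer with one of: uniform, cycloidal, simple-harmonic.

candidates at β/B = r: uniform s = h·r (linear in β); cycloidal s = h·(r − sin(2πr)/(2π)); simple-harmonic s = (h/2)(1 − cos(πr))
β=9°: printed 1.0899 | uniform 3.0000, cycloidal 0.4248, simple-harmonic 1.0899
β=15°: printed 2.9289 | uniform 5.0000, cycloidal 1.8169, simple-harmonic 2.9289
β=24°: printed 6.9098 | uniform 8.0000, cycloidal 6.1290, simple-harmonic 6.9098
β=27°: printed 8.4357 | uniform 9.0000, cycloidal 8.0164, simple-harmonic 8.4357
β=39°: printed 14.5399 | uniform 13.0000, cycloidal 15.5752, simple-harmonic 14.5399
only one law matches every sample → simple-harmonic

simple-harmonic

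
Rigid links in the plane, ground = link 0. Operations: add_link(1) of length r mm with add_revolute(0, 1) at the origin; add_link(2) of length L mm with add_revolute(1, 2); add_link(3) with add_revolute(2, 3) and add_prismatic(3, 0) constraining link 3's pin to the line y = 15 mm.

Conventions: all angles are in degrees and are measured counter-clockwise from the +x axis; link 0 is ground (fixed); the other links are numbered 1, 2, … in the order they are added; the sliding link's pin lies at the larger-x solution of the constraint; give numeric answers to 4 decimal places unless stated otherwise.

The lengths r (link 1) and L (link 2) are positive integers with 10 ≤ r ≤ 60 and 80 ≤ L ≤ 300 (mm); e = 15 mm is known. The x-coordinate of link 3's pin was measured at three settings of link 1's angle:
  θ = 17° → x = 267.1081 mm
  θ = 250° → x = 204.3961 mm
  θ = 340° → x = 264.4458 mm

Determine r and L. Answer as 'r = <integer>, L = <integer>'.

constraint per measurement: (x − r cos θ)² + (r sin θ − e)² = L²
subtracting the θ₁ and θ₂ equations cancels the r² and L² terms:
r = (x₁² − x₂²) / (2[(x₁cos θ₁ + e sin θ₁) − (x₂cos θ₂ + e sin θ₂)]) = 43.0000 → r = 43
L² = (x₁ − r cos θ₁)² + (r sin θ₁ − e)² = 51076.0174 → L = 226.0000 → L = 226
check at θ₃=340°: x = 264.4458 (printed 264.4458) ✓

r = 43, L = 226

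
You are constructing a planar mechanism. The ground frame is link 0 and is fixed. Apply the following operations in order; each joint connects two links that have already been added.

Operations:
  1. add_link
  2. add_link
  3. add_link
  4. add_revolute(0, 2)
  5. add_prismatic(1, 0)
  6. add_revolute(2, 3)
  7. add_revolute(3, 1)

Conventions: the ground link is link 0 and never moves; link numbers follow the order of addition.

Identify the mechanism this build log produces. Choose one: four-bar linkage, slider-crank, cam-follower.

links: 4 (incl. ground); joints: 3 revolute, 1 prismatic, 0 higher (cam) pair, forming one closed loop
4 links, 3 revolutes + 1 prismatic in one loop → slider-crank

slider-crank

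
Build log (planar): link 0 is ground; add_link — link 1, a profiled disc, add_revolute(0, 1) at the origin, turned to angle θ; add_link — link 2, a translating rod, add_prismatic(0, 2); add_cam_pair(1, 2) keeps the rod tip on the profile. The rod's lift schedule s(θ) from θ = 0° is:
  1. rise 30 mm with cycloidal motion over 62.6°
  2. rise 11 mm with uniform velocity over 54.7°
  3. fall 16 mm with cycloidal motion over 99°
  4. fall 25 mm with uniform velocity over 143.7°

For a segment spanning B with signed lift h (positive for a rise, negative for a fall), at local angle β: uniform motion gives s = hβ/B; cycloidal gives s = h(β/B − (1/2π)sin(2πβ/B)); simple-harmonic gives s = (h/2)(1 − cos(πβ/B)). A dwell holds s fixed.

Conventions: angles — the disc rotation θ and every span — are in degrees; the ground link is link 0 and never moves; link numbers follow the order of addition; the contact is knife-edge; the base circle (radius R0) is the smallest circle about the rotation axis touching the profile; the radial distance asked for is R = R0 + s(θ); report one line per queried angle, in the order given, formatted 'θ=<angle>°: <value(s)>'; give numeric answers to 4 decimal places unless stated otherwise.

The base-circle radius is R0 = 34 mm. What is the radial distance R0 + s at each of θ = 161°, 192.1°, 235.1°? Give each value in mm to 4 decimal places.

seg 1 [0°–62.6°] cycloidal, h=30: full span → s += 30 → s = 30.0000
seg 2 [62.6°–117.3°] uniform, h=11: full span → s += 11 → s = 41.0000
seg 3 [117.3°–216.3°] cycloidal, h=-16: θ=161° here. β=43.7, B=99. -16·(0.4414 − sin(2π·0.4414)/(2π)) = -6.1463 → s = 34.8537
seg 3 [117.3°–216.3°] cycloidal, h=-16: θ=192.1° here. β=74.8, B=99. -16·(0.7556 − sin(2π·0.7556)/(2π)) = -14.6338 → s = 26.3662
seg 3 [117.3°–216.3°] cycloidal, h=-16: full span → s += -16 → s = 25.0000
seg 4 [216.3°–360°] uniform, h=-25: θ=235.1° here. β=18.8, B=143.7. -25·18.8/143.7 = -3.2707 → s = 21.7293
θ=161°: R = R0 + s = 34 + 34.8537 = 68.8537
θ=192.1°: R = R0 + s = 34 + 26.3662 = 60.3662
θ=235.1°: R = R0 + s = 34 + 21.7293 = 55.7293

θ=161°: 68.8537
θ=192.1°: 60.3662
θ=235.1°: 55.7293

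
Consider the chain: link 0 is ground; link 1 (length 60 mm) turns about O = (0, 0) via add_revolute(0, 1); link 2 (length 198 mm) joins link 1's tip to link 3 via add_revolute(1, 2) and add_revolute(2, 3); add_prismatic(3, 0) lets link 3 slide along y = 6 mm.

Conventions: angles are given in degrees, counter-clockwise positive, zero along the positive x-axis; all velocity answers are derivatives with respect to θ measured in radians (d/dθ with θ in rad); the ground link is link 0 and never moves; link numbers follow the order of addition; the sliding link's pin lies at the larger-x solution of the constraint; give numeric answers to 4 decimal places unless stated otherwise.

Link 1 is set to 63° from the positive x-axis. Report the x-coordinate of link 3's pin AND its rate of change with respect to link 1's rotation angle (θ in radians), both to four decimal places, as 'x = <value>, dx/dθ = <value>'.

geometry: r = 60 mm, L = 198 mm, e = 6 mm
crank pin P = (r cos θ, r sin θ) = (27.239430, 53.460391)
h = r sin θ − e = 53.460391 − 6 = 47.460391
x = r cos θ + √(L² − h²) = 27.239430 + 192.227759 = 219.467189
dx/dθ = −r sin θ − h·r cos θ/√(L² − h²) (θ in radians; h = 47.460391) = -60.185716

x = 219.4672, dx/dθ = -60.1857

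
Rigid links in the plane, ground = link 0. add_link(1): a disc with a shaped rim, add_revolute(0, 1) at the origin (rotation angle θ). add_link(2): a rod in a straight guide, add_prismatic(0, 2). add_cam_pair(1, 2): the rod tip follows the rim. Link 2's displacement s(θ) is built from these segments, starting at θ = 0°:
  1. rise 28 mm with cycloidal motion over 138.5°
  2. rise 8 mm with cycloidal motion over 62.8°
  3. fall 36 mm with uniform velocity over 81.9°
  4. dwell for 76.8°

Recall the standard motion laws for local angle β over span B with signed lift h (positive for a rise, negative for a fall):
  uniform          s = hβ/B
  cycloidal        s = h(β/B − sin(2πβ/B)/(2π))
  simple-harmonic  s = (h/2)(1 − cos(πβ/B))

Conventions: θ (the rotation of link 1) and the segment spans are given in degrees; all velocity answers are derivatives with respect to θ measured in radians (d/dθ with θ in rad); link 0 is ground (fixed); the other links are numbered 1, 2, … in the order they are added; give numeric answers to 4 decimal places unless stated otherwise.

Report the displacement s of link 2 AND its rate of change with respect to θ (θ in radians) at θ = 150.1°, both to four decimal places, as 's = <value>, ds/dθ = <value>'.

segment 1 (0° to 138.5°, cycloidal, h = 28) is passed completely: s = 0.0000 + (28) = 28.0000
θ = 150.1° falls in segment 2 (138.5° to 201.3°, cycloidal, h = 8): β = 150.1 − 138.5 = 11.6°, B = 62.8°; Δs = 8·(0.1847 − sin(2π·0.1847)/(2π)) = 0.3101; s = 28.0000 + 0.3101 = 28.3101
velocity in seg [138.5°–201.3°] (cycloidal), θ in radians: β = 11.6° = 0.2025 rad, B = 62.8° = 1.0961 rad; ds/dθ = (h/B)(1 − cos(2πβ/B)) = (8/1.0961)(1 − cos(2π·0.1847)) = 4.388054 mm/rad

s = 28.3101, ds/dθ = 4.3881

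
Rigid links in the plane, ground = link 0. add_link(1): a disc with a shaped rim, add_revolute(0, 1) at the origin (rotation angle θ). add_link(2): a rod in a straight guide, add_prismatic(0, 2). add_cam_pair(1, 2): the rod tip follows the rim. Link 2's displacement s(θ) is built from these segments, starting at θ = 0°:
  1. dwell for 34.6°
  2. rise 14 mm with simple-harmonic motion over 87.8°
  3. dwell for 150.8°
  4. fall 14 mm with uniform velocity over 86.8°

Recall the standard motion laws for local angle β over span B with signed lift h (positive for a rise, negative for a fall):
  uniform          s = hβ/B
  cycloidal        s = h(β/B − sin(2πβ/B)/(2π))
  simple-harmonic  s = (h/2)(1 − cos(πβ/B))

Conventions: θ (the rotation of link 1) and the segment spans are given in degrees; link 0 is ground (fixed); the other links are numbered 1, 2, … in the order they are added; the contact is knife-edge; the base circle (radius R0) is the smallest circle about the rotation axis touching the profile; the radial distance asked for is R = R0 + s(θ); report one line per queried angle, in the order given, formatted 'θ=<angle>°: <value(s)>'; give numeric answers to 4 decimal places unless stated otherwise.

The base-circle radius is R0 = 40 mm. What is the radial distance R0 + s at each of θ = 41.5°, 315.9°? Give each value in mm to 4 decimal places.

segment 1 (0° to 34.6°, dwell): s unchanged at 0.0000
θ = 41.5° falls in segment 2 (34.6° to 122.4°, simple-harmonic, h = 14): β = 41.5 − 34.6 = 6.9°, B = 87.8°; Δs = 14/2·(1 − cos(π·0.0786)) = 0.2123; s = 0.0000 + 0.2123 = 0.2123
segment 2 (34.6° to 122.4°, simple-harmonic, h = 14) is passed completely: s = 0.0000 + (14) = 14.0000
segment 3 (122.4° to 273.2°, dwell): s unchanged at 14.0000
θ = 315.9° falls in segment 4 (273.2° to 360°, uniform, h = -14): β = 315.9 − 273.2 = 42.7°, B = 86.8°; Δs = -14·42.7/86.8 = -6.8871; s = 14.0000 − 6.8871 = 7.1129
θ=41.5°: R = R0 + s = 40 + 0.2123 = 40.2123
θ=315.9°: R = R0 + s = 40 + 7.1129 = 47.1129

θ=41.5°: 40.2123
θ=315.9°: 47.1129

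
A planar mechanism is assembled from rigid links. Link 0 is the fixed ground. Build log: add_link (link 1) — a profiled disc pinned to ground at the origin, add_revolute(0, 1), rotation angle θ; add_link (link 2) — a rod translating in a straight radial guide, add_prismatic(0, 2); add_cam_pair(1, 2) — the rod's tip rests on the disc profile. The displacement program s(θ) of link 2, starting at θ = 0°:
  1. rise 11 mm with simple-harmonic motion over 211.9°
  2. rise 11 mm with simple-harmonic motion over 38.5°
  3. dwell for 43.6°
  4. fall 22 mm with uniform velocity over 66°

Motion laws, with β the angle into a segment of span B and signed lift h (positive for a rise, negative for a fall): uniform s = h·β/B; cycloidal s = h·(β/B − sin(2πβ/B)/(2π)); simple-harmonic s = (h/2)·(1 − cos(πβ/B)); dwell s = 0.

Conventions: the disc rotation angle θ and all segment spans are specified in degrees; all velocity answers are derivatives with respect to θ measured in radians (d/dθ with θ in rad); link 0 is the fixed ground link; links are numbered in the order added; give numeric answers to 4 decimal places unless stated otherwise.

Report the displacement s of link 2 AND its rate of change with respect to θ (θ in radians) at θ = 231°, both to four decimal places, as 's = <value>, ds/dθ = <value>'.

seg 1 [0°–211.9°] simple-harmonic, h=11: full span → s += 11 → s = 11.0000
seg 2 [211.9°–250.4°] simple-harmonic, h=11: θ=231° here. β=19.1, B=38.5. 11/2·(1 − cos(π·0.4961)) = 5.4327 → s = 16.4327
velocity in seg [211.9°–250.4°] (simple-harmonic), θ in radians: β = 19.1° = 0.3334 rad, B = 38.5° = 0.6720 rad; ds/dθ = (πh/(2B)) sin(πβ/B) = (π·11/(2·0.6720)) sin(π·0.4961) = 25.712360 mm/rad

s = 16.4327, ds/dθ = 25.7124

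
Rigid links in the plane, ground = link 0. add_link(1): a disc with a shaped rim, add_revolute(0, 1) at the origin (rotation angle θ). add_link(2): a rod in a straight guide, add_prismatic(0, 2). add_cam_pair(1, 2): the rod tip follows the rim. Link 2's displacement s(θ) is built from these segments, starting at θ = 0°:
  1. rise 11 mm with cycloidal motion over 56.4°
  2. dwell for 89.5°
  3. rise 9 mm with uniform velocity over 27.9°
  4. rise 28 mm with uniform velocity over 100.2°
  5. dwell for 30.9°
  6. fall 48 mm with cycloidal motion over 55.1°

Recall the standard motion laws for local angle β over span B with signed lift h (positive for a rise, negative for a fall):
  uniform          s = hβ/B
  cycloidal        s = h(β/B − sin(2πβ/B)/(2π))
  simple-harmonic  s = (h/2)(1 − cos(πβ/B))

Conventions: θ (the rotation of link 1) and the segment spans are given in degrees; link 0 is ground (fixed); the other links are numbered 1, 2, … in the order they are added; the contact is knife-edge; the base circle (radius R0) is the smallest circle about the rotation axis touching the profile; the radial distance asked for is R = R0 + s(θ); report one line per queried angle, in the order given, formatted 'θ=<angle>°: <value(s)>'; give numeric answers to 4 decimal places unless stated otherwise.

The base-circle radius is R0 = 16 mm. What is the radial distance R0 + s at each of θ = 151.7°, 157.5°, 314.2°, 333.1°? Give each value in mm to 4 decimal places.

segment 1 (0° to 56.4°, cycloidal, h = 11) is passed completely: s = 0.0000 + (11) = 11.0000
segment 2 (56.4° to 145.9°, dwell): s unchanged at 11.0000
θ = 151.7° falls in segment 3 (145.9° to 173.8°, uniform, h = 9): β = 151.7 − 145.9 = 5.8°, B = 27.9°; Δs = 9·5.8/27.9 = 1.8710; s = 11.0000 + 1.8710 = 12.8710
θ = 157.5° falls in segment 3 (145.9° to 173.8°, uniform, h = 9): β = 157.5 − 145.9 = 11.6°, B = 27.9°; Δs = 9·11.6/27.9 = 3.7419; s = 11.0000 + 3.7419 = 14.7419
segment 3 (145.9° to 173.8°, uniform, h = 9) is passed completely: s = 11.0000 + (9) = 20.0000
segment 4 (173.8° to 274°, uniform, h = 28) is passed completely: s = 20.0000 + (28) = 48.0000
segment 5 (274° to 304.9°, dwell): s unchanged at 48.0000
θ = 314.2° falls in segment 6 (304.9° to 360°, cycloidal, h = -48): β = 314.2 − 304.9 = 9.3°, B = 55.1°; Δs = -48·(0.1688 − sin(2π·0.1688)/(2π)) = -1.4355; s = 48.0000 − 1.4355 = 46.5645
θ = 333.1° falls in segment 6 (304.9° to 360°, cycloidal, h = -48): β = 333.1 − 304.9 = 28.2°, B = 55.1°; Δs = -48·(0.5118 − sin(2π·0.5118)/(2π)) = -25.1320; s = 48.0000 − 25.1320 = 22.8680
θ=151.7°: R = R0 + s = 16 + 12.8710 = 28.8710
θ=157.5°: R = R0 + s = 16 + 14.7419 = 30.7419
θ=314.2°: R = R0 + s = 16 + 46.5645 = 62.5645
θ=333.1°: R = R0 + s = 16 + 22.8680 = 38.8680

θ=151.7°: 28.8710
θ=157.5°: 30.7419
θ=314.2°: 62.5645
θ=333.1°: 38.8680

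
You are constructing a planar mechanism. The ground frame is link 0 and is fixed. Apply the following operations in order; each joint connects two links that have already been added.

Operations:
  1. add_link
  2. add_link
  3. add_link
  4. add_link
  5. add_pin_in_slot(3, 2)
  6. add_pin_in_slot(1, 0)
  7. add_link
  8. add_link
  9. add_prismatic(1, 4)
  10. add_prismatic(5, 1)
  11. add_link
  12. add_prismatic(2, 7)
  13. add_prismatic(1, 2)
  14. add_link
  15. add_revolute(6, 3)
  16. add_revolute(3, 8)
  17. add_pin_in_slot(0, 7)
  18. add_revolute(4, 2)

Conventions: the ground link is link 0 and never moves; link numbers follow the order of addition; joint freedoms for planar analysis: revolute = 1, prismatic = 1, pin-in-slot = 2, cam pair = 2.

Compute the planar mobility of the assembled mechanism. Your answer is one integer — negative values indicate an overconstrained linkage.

(L,J1,J2)=(1,0,0); link0 fixed
link1: (2,0,0)
link2: (3,0,0)
link3: (4,0,0)
link4: (5,0,0)
PS 3-2 [J2]: (5,0,1)
PS 1-0 [J2]: (5,0,2)
link5: (6,0,2)
link6: (7,0,2)
P 1-4 [J1]: (7,1,2)
P 5-1 [J1]: (7,2,2)
link7: (8,2,2)
P 2-7 [J1]: (8,3,2)
P 1-2 [J1]: (8,4,2)
link8: (9,4,2)
R 6-3 [J1]: (9,5,2)
R 3-8 [J1]: (9,6,2)
PS 0-7 [J2]: (9,6,3)
R 4-2 [J1]: (9,7,3)
Grübler: 3·8 − 2·7 − 3 = 7

M = 7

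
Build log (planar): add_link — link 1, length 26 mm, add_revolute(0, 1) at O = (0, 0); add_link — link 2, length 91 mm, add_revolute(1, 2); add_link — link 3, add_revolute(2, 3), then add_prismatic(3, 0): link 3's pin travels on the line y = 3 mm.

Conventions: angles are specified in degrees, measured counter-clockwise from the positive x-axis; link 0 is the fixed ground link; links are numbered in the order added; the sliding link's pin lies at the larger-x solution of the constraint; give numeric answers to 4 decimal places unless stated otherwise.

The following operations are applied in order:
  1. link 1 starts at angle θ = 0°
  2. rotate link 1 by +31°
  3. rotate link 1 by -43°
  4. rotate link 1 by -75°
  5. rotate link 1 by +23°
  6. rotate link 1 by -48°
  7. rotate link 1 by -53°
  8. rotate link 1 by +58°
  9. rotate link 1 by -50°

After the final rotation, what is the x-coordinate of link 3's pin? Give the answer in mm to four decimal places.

geometry: r = 26 mm, L = 91 mm, e = 3 mm; θ starts at 0°
rotate link 1 by +31°: θ ← 0° +31° = 31°
rotate link 1 by -43°: θ ← 31° -43° = -12°
rotate link 1 by -75°: θ ← -12° -75° = -87°
rotate link 1 by +23°: θ ← -87° +23° = -64°
rotate link 1 by -48°: θ ← -64° -48° = -112°
rotate link 1 by -53°: θ ← -112° -53° = -165°
rotate link 1 by +58°: θ ← -165° +58° = -107°
rotate link 1 by -50°: θ ← -107° -50° = -157°
crank pin P = (r cos θ, r sin θ) = (-23.933126, -10.159009)
h = r sin θ − e = -10.159009 − 3 = -13.159009
x = r cos θ + √(L² − h²) = -23.933126 + 90.043548 = 66.110421

66.1104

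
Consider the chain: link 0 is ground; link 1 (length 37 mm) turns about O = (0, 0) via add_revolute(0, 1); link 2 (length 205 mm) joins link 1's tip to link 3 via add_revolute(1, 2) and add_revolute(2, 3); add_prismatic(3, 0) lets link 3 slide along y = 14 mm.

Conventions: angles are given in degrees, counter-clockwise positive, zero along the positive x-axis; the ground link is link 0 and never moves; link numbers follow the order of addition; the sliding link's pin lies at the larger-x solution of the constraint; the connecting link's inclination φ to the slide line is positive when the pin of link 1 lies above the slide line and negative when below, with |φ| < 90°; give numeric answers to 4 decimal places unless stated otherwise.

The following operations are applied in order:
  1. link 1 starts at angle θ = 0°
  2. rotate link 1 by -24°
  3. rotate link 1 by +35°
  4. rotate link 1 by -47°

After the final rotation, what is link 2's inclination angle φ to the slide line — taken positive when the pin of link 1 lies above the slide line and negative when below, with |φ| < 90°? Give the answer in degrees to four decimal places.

geometry: r = 37 mm, L = 205 mm, e = 14 mm; θ starts at 0°
rotate link 1 by -24°: θ ← 0° -24° = -24°
rotate link 1 by +35°: θ ← -24° +35° = 11°
rotate link 1 by -47°: θ ← 11° -47° = -36°
h = r sin θ − e = -21.748054 − 14 = -35.748054
sin φ = h / L = -35.748054 / 205 = -0.17438075
φ = arcsin(-0.17438075) = -10.042624°

-10.0426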